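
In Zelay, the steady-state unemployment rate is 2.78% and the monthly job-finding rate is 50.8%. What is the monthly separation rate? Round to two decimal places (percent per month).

Separation rate ≈ 1.45% per month.

From u* = s/(s+f): s = u·f/(1−u).
s = 0.0278 × 50.8 / (1 − 0.0278) = 1.4122 / 0.9722 ≈ 1.45% per month.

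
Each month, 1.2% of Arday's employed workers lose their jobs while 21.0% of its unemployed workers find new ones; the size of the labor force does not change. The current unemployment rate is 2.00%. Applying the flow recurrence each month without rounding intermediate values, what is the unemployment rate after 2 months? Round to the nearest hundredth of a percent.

Unemployment rate after two months ≈ 3.34%.

With a fixed labor force, u_{t+1} = u_t + s·(1−u_t) − f·u_t = u_t·(1−s−f) + s.
Here 1−s−f = 0.778 and s = 0.012.
u_1 = 0.020000 × 0.778 + 0.012 = 0.027560.
u_2 = 0.027560 × 0.778 + 0.012 = 0.033442.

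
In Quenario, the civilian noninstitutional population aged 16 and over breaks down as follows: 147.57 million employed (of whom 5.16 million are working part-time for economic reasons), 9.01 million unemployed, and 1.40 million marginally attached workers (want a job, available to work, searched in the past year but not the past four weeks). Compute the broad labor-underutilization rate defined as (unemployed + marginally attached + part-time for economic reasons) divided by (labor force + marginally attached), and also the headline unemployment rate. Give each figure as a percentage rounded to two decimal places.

Broad underutilization rate ≈ 9.86%; headline unemployment rate ≈ 5.75%.

Labor force = 147.57 + 9.01 = 156.58 million.
Numerator = 9.01 + 1.40 + 5.16 = 15.57 million.
Denominator = 156.58 + 1.40 = 157.98 million.
Broad rate = 15.57 / 157.98 = 9.86%.
Headline unemployment rate = 9.01 / 156.58 = 5.75%.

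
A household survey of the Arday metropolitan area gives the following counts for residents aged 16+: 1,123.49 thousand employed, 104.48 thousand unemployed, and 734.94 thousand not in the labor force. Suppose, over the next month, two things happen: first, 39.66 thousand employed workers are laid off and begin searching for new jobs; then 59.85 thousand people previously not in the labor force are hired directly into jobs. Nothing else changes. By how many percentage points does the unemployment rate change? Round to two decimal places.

Initially, labor force = 1,123.49 + 104.48 = 1,227.97 thousand, so u = 104.48/1,227.97 = 8.51%.
After the first change, employed falls and unemployed rises by 39.66; labor force unchanged → E = 1,083.83, U = 144.14, labor force = 1,227.97 thousand.
After the second change, employed and labor force both rise by 59.85; unemployed unchanged → E = 1,143.68, U = 144.14, labor force = 1,287.82 thousand.
New unemployment rate = 144.14 / 1,287.82 = 11.19%.
Change = 11.19% − 8.51% = +2.68 percentage points.

The unemployment rate changes by +2.68 percentage points.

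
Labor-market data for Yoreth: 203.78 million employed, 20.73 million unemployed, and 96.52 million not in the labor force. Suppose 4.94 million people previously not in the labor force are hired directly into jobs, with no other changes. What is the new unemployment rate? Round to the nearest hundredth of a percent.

New unemployment rate ≈ 9.03%.

Initially, labor force = 203.78 + 20.73 = 224.51 million, so u = 20.73/224.51 = 9.23%.
After the change, employed and labor force both rise by 4.94; unemployed unchanged → E = 208.72, U = 20.73, labor force = 229.45 million.
New unemployment rate = 20.73 / 229.45 = 9.03%.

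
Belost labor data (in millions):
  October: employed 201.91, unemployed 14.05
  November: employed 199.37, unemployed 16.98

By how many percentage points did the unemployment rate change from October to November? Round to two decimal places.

October: labor force = 201.91 + 14.05 = 215.96; u = 14.05/215.96 = 6.51%.
November: labor force = 199.37 + 16.98 = 216.35; u = 16.98/216.35 = 7.85%.
Change = 7.85% − 6.51% = +1.34 pp.

The unemployment rate changed by +1.34 percentage points.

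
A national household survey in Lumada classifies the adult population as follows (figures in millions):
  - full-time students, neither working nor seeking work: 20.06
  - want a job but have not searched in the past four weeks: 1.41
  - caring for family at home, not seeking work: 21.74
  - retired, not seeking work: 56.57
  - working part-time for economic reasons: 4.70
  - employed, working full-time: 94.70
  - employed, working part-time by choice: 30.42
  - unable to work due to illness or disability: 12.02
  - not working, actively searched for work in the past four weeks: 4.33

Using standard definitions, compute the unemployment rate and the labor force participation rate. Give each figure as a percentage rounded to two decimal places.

Unemployment rate ≈ 3.23%; labor force participation rate ≈ 54.54%.

Employed = 4.70 + 94.70 + 30.42 = 129.82 million (anyone who worked, including part-time for economic reasons, counts as employed).
Unemployed = 4.33 million.
Labor force = 129.82 + 4.33 = 134.15 million.
Not in labor force = 20.06 + 1.41 + 21.74 + 56.57 + 12.02 = 111.80 million (those not working and not actively searching are outside the labor force — including those who want a job but have given up searching).
Civilian working-age population = 134.15 + 111.80 = 245.95 million.
Unemployment rate = 4.33 / 134.15 = 3.23%.
Labor force participation rate = 134.15 / 245.95 = 54.54%.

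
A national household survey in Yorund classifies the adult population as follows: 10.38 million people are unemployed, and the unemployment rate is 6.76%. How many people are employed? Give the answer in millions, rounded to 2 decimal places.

Labor force = U / u = 10.38 / 0.0676 ≈ 153.55 million.
Employed = labor force − unemployed = 153.55 − 10.38 = 143.17 million.

About 143.17 million are employed.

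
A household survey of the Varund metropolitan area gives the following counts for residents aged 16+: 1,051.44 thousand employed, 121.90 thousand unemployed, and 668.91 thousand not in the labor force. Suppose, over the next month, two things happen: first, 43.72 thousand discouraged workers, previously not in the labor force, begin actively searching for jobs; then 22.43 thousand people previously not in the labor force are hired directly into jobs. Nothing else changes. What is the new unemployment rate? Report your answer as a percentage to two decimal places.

New unemployment rate ≈ 13.36%.

Initially, labor force = 1,051.44 + 121.90 = 1,173.34 thousand, so u = 121.90/1,173.34 = 10.39%.
After the first change, unemployed and labor force both rise by 43.72 → E = 1,051.44, U = 165.62, labor force = 1,217.06 thousand.
After the second change, employed and labor force both rise by 22.43; unemployed unchanged → E = 1,073.87, U = 165.62, labor force = 1,239.49 thousand.
New unemployment rate = 165.62 / 1,239.49 = 13.36%.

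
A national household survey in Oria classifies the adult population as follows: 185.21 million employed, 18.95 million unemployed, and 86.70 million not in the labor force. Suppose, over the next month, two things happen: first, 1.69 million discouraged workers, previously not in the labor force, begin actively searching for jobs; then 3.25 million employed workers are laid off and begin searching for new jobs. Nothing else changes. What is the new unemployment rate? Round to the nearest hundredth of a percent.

Initially, labor force = 185.21 + 18.95 = 204.16 million, so u = 18.95/204.16 = 9.28%.
After the first change, unemployed and labor force both rise by 1.69 → E = 185.21, U = 20.64, labor force = 205.85 million.
After the second change, employed falls and unemployed rises by 3.25; labor force unchanged → E = 181.96, U = 23.89, labor force = 205.85 million.
New unemployment rate = 23.89 / 205.85 = 11.61%.

New unemployment rate ≈ 11.61%.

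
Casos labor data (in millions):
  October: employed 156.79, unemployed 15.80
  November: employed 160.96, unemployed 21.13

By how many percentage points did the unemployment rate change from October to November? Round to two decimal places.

The unemployment rate changed by +2.45 percentage points.

October: labor force = 156.79 + 15.80 = 172.59; u = 15.80/172.59 = 9.15%.
November: labor force = 160.96 + 21.13 = 182.09; u = 21.13/182.09 = 11.60%.
Change = 11.60% − 9.15% = +2.45 pp.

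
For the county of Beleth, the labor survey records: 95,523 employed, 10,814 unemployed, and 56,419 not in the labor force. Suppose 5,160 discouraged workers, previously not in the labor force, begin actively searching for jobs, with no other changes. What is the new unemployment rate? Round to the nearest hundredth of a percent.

New unemployment rate ≈ 14.33%.

Initially, labor force = 95,523 + 10,814 = 106,337, so u = 10,814/106,337 = 10.17%.
After the change, unemployed and labor force both rise by 5,160 → E = 95,523, U = 15,974, labor force = 111,497.
New unemployment rate = 15,974 / 111,497 = 14.33%.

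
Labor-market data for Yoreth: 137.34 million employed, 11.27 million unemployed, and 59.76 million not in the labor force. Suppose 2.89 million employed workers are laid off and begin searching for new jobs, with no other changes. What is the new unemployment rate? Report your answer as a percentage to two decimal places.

New unemployment rate ≈ 9.53%.

Initially, labor force = 137.34 + 11.27 = 148.61 million, so u = 11.27/148.61 = 7.58%.
After the change, employed falls and unemployed rises by 2.89; labor force unchanged → E = 134.45, U = 14.16, labor force = 148.61 million.
New unemployment rate = 14.16 / 148.61 = 9.53%.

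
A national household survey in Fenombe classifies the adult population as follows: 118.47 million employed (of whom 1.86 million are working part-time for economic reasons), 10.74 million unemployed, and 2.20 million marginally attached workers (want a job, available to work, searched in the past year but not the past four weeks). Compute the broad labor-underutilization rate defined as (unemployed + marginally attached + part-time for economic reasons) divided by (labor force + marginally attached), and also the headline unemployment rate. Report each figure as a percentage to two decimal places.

Broad underutilization rate ≈ 11.26%; headline unemployment rate ≈ 8.31%.

Labor force = 118.47 + 10.74 = 129.21 million.
Numerator = 10.74 + 2.20 + 1.86 = 14.80 million.
Denominator = 129.21 + 2.20 = 131.41 million.
Broad rate = 14.80 / 131.41 = 11.26%.
Headline unemployment rate = 10.74 / 129.21 = 8.31%.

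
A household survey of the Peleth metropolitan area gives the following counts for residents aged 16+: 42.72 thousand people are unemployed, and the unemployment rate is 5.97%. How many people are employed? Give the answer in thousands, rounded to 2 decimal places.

Labor force = U / u = 42.72 / 0.0597 ≈ 715.58 thousand.
Employed = labor force − unemployed = 715.58 − 42.72 = 672.86 thousand.

About 672.86 thousand are employed.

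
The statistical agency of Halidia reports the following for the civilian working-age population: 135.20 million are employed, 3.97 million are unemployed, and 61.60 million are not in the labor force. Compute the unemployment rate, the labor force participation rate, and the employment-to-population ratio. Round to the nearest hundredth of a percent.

Unemployment rate ≈ 2.85%; labor force participation rate ≈ 69.32%; employment-population ratio ≈ 67.34%.

Labor force = employed + unemployed = 135.20 + 3.97 = 139.17 million.
Working-age population = 139.17 + 61.60 = 200.77 million.
Unemployment rate = 3.97 / 139.17 = 2.85%.
Labor force participation rate = 139.17 / 200.77 = 69.32%.
Employment-population ratio = 135.20 / 200.77 = 67.34%.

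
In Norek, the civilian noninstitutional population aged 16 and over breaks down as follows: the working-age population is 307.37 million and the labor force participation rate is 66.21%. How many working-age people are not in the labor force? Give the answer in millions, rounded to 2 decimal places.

Share not in the labor force = 1 − 0.6621 = 0.3379.
Not in labor force = 0.3379 × 307.37 ≈ 103.86 million.

About 103.86 million are not in the labor force.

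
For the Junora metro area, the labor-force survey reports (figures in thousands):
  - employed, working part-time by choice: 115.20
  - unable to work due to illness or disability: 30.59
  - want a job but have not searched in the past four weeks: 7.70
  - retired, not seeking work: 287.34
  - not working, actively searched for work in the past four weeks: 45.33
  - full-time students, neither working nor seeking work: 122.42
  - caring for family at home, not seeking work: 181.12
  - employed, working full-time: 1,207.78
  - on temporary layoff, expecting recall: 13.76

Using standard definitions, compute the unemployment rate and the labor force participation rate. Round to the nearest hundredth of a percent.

Unemployment rate ≈ 4.28%; labor force participation rate ≈ 68.72%.

Employed = 115.20 + 1,207.78 = 1,322.98 thousand.
Unemployed = 45.33 + 13.76 = 59.09 thousand (jobless and actively searching, or on temporary layoff).
Labor force = 1,322.98 + 59.09 = 1,382.07 thousand.
Not in labor force = 30.59 + 7.70 + 287.34 + 122.42 + 181.12 = 629.17 thousand (those not working and not actively searching are outside the labor force — including those who want a job but have given up searching).
Civilian working-age population = 1,382.07 + 629.17 = 2,011.24 thousand.
Unemployment rate = 59.09 / 1,382.07 = 4.28%.
Labor force participation rate = 1,382.07 / 2,011.24 = 68.72%.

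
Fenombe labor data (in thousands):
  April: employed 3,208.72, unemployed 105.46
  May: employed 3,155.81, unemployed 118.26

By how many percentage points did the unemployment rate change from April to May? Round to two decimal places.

The unemployment rate changed by +0.43 percentage points.

April: labor force = 3,208.72 + 105.46 = 3,314.18; u = 105.46/3,314.18 = 3.18%.
May: labor force = 3,155.81 + 118.26 = 3,274.07; u = 118.26/3,274.07 = 3.61%.
Change = 3.61% − 3.18% = +0.43 pp.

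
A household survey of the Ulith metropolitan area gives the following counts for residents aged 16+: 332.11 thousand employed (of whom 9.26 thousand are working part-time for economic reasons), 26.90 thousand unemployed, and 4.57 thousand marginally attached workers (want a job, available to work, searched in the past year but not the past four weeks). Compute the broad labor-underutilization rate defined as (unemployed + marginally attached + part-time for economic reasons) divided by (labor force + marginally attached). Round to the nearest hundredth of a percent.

Broad underutilization rate ≈ 11.20%.

Labor force = 332.11 + 26.90 = 359.01 thousand.
Numerator = 26.90 + 4.57 + 9.26 = 40.73 thousand.
Denominator = 359.01 + 4.57 = 363.58 thousand.
Broad rate = 40.73 / 363.58 = 11.20%.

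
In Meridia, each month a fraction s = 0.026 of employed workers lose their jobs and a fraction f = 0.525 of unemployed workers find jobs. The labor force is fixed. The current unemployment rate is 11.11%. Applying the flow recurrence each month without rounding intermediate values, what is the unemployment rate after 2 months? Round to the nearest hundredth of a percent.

With a fixed labor force, u_{t+1} = u_t + s·(1−u_t) − f·u_t = u_t·(1−s−f) + s.
Here 1−s−f = 0.449 and s = 0.026.
u_1 = 0.111100 × 0.449 + 0.026 = 0.075884.
u_2 = 0.075884 × 0.449 + 0.026 = 0.060072.

Unemployment rate after two months ≈ 6.01%.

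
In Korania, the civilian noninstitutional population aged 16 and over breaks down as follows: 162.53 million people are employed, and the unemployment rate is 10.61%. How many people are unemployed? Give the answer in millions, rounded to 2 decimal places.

About 19.29 million are unemployed.

Let U be the number unemployed. The labor force is E + U, and U/(E+U) = 0.1061.
So U = 0.1061 × 162.53 / (1 − 0.1061) = 17.2444 / 0.8939 ≈ 19.29 million.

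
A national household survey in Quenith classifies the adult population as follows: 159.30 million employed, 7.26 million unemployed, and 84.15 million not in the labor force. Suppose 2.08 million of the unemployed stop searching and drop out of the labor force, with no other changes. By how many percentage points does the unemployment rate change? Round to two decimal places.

The unemployment rate changes by −1.21 percentage points.

Initially, labor force = 159.30 + 7.26 = 166.56 million, so u = 7.26/166.56 = 4.36%.
After the change, unemployed and labor force both fall by 2.08 → E = 159.30, U = 5.18, labor force = 164.48 million.
New unemployment rate = 5.18 / 164.48 = 3.15%.
Change = 3.15% − 4.36% = −1.21 percentage points.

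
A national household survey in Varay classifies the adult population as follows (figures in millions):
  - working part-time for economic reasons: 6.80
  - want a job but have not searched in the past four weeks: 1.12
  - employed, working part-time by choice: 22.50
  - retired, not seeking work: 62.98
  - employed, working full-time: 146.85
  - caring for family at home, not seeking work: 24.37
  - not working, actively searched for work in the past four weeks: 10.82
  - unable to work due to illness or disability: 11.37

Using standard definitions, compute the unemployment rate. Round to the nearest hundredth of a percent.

Unemployment rate ≈ 5.79%.

Employed = 6.80 + 22.50 + 146.85 = 176.15 million (anyone who worked, including part-time for economic reasons, counts as employed).
Unemployed = 10.82 million.
Labor force = 176.15 + 10.82 = 186.97 million.
Unemployment rate = 10.82 / 186.97 = 5.79%.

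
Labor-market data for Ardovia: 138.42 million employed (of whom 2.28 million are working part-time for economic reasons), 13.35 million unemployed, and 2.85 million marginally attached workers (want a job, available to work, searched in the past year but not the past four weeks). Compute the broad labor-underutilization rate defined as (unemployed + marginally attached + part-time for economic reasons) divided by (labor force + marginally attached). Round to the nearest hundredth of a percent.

Broad underutilization rate ≈ 11.95%.

Labor force = 138.42 + 13.35 = 151.77 million.
Numerator = 13.35 + 2.85 + 2.28 = 18.48 million.
Denominator = 151.77 + 2.85 = 154.62 million.
Broad rate = 18.48 / 154.62 = 11.95%.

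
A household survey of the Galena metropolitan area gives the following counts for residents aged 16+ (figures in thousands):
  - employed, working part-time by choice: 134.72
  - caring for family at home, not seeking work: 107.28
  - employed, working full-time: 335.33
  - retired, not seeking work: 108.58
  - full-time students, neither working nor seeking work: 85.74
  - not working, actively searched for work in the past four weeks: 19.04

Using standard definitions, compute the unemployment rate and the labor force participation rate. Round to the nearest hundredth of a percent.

Unemployment rate ≈ 3.89%; labor force participation rate ≈ 61.86%.

Employed = 134.72 + 335.33 = 470.05 thousand.
Unemployed = 19.04 thousand.
Labor force = 470.05 + 19.04 = 489.09 thousand.
Not in labor force = 107.28 + 108.58 + 85.74 = 301.60 thousand (those not working and not actively searching are outside the labor force).
Civilian working-age population = 489.09 + 301.60 = 790.69 thousand.
Unemployment rate = 19.04 / 489.09 = 3.89%.
Labor force participation rate = 489.09 / 790.69 = 61.86%.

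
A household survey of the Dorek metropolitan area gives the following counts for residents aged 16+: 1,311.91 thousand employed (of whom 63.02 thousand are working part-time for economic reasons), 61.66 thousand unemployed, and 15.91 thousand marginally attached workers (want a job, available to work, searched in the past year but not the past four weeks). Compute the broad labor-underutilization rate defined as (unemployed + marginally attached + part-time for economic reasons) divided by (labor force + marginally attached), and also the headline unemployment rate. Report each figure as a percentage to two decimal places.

Labor force = 1,311.91 + 61.66 = 1,373.57 thousand.
Numerator = 61.66 + 15.91 + 63.02 = 140.59 thousand.
Denominator = 1,373.57 + 15.91 = 1,389.48 thousand.
Broad rate = 140.59 / 1,389.48 = 10.12%.
Headline unemployment rate = 61.66 / 1,373.57 = 4.49%.

Broad underutilization rate ≈ 10.12%; headline unemployment rate ≈ 4.49%.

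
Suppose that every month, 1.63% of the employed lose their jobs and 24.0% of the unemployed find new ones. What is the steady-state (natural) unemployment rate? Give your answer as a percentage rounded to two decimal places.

At steady state the flows balance: s·E = f·U, so U/(E+U) = s/(s+f).
u* = 1.63 / (1.63 + 24.0) = 1.63 / 25.63 = 6.36%.

Steady-state unemployment rate ≈ 6.36%.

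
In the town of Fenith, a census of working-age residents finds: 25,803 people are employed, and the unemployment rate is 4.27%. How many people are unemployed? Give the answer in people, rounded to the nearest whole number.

About 1,151 are unemployed.

Let U be the number unemployed. The labor force is E + U, and U/(E+U) = 0.0427.
So U = 0.0427 × 25,803 / (1 − 0.0427) = 1101.79 / 0.9573 ≈ 1,151.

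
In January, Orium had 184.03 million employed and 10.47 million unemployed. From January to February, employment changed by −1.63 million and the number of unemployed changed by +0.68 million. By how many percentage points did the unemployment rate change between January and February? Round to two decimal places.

The unemployment rate changed by +0.38 percentage points.

January: labor force = 184.03 + 10.47 = 194.50; u = 10.47/194.50 = 5.38%.
February: labor force = 182.40 + 11.15 = 193.55; u = 11.15/193.55 = 5.76%.
Change = 5.76% − 5.38% = +0.38 pp.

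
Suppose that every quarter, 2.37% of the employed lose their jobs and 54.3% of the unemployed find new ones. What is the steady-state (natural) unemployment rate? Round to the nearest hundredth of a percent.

At steady state the flows balance: s·E = f·U, so U/(E+U) = s/(s+f).
u* = 2.37 / (2.37 + 54.3) = 2.37 / 56.67 = 4.18%.

Steady-state unemployment rate ≈ 4.18%.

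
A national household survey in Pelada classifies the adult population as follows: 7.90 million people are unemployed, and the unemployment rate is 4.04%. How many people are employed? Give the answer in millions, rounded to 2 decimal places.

Labor force = U / u = 7.90 / 0.0404 ≈ 195.54 million.
Employed = labor force − unemployed = 195.54 − 7.90 = 187.64 million.

About 187.64 million are employed.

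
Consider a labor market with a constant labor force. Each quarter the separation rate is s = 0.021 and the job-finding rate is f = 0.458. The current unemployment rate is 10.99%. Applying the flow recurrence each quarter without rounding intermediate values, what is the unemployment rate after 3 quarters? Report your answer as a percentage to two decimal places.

Unemployment rate after three quarters ≈ 5.32%.

With a fixed labor force, u_{t+1} = u_t + s·(1−u_t) − f·u_t = u_t·(1−s−f) + s.
Here 1−s−f = 0.521 and s = 0.021.
u_1 = 0.109900 × 0.521 + 0.021 = 0.078258.
u_2 = 0.078258 × 0.521 + 0.021 = 0.061772.
u_3 = 0.061772 × 0.521 + 0.021 = 0.053183.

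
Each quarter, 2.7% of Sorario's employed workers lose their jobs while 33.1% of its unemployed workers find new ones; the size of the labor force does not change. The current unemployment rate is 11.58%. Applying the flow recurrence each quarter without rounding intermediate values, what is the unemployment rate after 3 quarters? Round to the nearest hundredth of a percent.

With a fixed labor force, u_{t+1} = u_t + s·(1−u_t) − f·u_t = u_t·(1−s−f) + s.
Here 1−s−f = 0.642 and s = 0.027.
u_1 = 0.115800 × 0.642 + 0.027 = 0.101344.
u_2 = 0.101344 × 0.642 + 0.027 = 0.092063.
u_3 = 0.092063 × 0.642 + 0.027 = 0.086104.

Unemployment rate after three quarters ≈ 8.61%.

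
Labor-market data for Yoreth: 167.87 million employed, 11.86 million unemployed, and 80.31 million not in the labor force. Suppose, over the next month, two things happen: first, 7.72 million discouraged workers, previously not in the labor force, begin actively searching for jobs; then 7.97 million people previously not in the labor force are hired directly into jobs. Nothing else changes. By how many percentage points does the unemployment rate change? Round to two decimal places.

The unemployment rate changes by +3.42 percentage points.

Initially, labor force = 167.87 + 11.86 = 179.73 million, so u = 11.86/179.73 = 6.60%.
After the first change, unemployed and labor force both rise by 7.72 → E = 167.87, U = 19.58, labor force = 187.45 million.
After the second change, employed and labor force both rise by 7.97; unemployed unchanged → E = 175.84, U = 19.58, labor force = 195.42 million.
New unemployment rate = 19.58 / 195.42 = 10.02%.
Change = 10.02% − 6.60% = +3.42 percentage points.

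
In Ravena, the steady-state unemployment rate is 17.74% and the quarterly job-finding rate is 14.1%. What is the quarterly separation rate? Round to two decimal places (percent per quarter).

From u* = s/(s+f): s = u·f/(1−u).
s = 0.1774 × 14.1 / (1 − 0.1774) = 2.5013 / 0.8226 ≈ 3.04% per quarter.

Separation rate ≈ 3.04% per quarter.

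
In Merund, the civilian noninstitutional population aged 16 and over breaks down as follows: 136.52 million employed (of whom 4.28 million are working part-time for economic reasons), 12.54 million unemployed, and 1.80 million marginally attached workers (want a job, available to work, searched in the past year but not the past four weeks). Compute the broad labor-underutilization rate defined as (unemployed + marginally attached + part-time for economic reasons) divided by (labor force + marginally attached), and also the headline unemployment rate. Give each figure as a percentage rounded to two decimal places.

Labor force = 136.52 + 12.54 = 149.06 million.
Numerator = 12.54 + 1.80 + 4.28 = 18.62 million.
Denominator = 149.06 + 1.80 = 150.86 million.
Broad rate = 18.62 / 150.86 = 12.34%.
Headline unemployment rate = 12.54 / 149.06 = 8.41%.

Broad underutilization rate ≈ 12.34%; headline unemployment rate ≈ 8.41%.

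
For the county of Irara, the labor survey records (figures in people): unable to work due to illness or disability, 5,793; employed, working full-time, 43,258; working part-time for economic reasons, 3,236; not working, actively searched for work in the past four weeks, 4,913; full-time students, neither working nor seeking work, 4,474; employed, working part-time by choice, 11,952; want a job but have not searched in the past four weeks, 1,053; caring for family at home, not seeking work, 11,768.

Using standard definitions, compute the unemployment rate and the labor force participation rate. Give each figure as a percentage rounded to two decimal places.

Unemployment rate ≈ 7.75%; labor force participation rate ≈ 73.29%.

Employed = 43,258 + 3,236 + 11,952 = 58,446 (anyone who worked, including part-time for economic reasons, counts as employed).
Unemployed = 4,913.
Labor force = 58,446 + 4,913 = 63,359.
Not in labor force = 5,793 + 4,474 + 1,053 + 11,768 = 23,088 (those not working and not actively searching are outside the labor force — including those who want a job but have given up searching).
Civilian working-age population = 63,359 + 23,088 = 86,447.
Unemployment rate = 4,913 / 63,359 = 7.75%.
Labor force participation rate = 63,359 / 86,447 = 73.29%.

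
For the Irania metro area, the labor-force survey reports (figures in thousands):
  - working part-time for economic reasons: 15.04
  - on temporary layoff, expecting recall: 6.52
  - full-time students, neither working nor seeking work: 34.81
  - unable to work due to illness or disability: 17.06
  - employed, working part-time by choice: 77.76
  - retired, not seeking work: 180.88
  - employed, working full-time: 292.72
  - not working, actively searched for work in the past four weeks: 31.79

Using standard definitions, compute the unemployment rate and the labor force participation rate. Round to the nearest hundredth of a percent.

Employed = 15.04 + 77.76 + 292.72 = 385.52 thousand (anyone who worked, including part-time for economic reasons, counts as employed).
Unemployed = 6.52 + 31.79 = 38.31 thousand (jobless and actively searching, or on temporary layoff).
Labor force = 385.52 + 38.31 = 423.83 thousand.
Not in labor force = 34.81 + 17.06 + 180.88 = 232.75 thousand (those not working and not actively searching are outside the labor force).
Civilian working-age population = 423.83 + 232.75 = 656.58 thousand.
Unemployment rate = 38.31 / 423.83 = 9.04%.
Labor force participation rate = 423.83 / 656.58 = 64.55%.

Unemployment rate ≈ 9.04%; labor force participation rate ≈ 64.55%.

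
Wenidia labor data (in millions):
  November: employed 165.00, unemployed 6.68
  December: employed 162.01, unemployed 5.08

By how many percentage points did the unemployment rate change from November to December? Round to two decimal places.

November: labor force = 165.00 + 6.68 = 171.68; u = 6.68/171.68 = 3.89%.
December: labor force = 162.01 + 5.08 = 167.09; u = 5.08/167.09 = 3.04%.
Change = 3.04% − 3.89% = −0.85 pp.

The unemployment rate changed by −0.85 percentage points.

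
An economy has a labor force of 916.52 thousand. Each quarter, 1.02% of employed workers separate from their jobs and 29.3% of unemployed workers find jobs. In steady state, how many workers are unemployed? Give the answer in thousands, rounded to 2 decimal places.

Steady-state unemployment rate u* = s/(s+f) = 1.02/(1.02+29.3) = 0.033641.
Unemployed = u* × labor force = 0.033641 × 916.52 ≈ 30.83 thousand.

About 30.83 thousand are unemployed in steady state.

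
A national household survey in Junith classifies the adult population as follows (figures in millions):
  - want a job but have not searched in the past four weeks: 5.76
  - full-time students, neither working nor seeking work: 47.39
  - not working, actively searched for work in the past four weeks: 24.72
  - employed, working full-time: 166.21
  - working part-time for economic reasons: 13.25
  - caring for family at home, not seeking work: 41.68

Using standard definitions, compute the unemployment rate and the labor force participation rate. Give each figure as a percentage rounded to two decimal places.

Unemployment rate ≈ 12.11%; labor force participation rate ≈ 68.29%.

Employed = 166.21 + 13.25 = 179.46 million (anyone who worked, including part-time for economic reasons, counts as employed).
Unemployed = 24.72 million.
Labor force = 179.46 + 24.72 = 204.18 million.
Not in labor force = 5.76 + 47.39 + 41.68 = 94.83 million (those not working and not actively searching are outside the labor force — including those who want a job but have given up searching).
Civilian working-age population = 204.18 + 94.83 = 299.01 million.
Unemployment rate = 24.72 / 204.18 = 12.11%.
Labor force participation rate = 204.18 / 299.01 = 68.29%.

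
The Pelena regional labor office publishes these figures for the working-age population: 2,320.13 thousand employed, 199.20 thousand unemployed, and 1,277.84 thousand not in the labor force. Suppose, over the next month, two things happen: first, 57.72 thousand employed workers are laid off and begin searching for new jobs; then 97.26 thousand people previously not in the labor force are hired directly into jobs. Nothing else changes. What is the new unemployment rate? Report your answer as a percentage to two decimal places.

New unemployment rate ≈ 9.82%.

Initially, labor force = 2,320.13 + 199.20 = 2,519.33 thousand, so u = 199.20/2,519.33 = 7.91%.
After the first change, employed falls and unemployed rises by 57.72; labor force unchanged → E = 2,262.41, U = 256.92, labor force = 2,519.33 thousand.
After the second change, employed and labor force both rise by 97.26; unemployed unchanged → E = 2,359.67, U = 256.92, labor force = 2,616.59 thousand.
New unemployment rate = 256.92 / 2,616.59 = 9.82%.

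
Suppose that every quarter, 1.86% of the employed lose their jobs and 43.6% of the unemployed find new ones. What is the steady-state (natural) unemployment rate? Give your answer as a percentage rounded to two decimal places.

Steady-state unemployment rate ≈ 4.09%.

At steady state the flows balance: s·E = f·U, so U/(E+U) = s/(s+f).
u* = 1.86 / (1.86 + 43.6) = 1.86 / 45.46 = 4.09%.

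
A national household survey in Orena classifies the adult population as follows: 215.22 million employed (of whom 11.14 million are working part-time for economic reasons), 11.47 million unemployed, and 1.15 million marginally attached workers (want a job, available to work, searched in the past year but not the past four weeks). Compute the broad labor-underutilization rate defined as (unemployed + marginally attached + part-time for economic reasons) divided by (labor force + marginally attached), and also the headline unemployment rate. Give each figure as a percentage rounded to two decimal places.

Broad underutilization rate ≈ 10.43%; headline unemployment rate ≈ 5.06%.

Labor force = 215.22 + 11.47 = 226.69 million.
Numerator = 11.47 + 1.15 + 11.14 = 23.76 million.
Denominator = 226.69 + 1.15 = 227.84 million.
Broad rate = 23.76 / 227.84 = 10.43%.
Headline unemployment rate = 11.47 / 226.69 = 5.06%.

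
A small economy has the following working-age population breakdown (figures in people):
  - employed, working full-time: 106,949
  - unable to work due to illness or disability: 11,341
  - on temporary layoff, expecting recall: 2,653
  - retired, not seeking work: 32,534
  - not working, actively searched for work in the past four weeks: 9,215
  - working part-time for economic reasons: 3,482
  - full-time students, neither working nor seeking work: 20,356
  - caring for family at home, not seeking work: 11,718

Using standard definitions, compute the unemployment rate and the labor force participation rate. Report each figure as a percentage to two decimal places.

Unemployment rate ≈ 9.70%; labor force participation rate ≈ 61.69%.

Employed = 106,949 + 3,482 = 110,431 (anyone who worked, including part-time for economic reasons, counts as employed).
Unemployed = 2,653 + 9,215 = 11,868 (jobless and actively searching, or on temporary layoff).
Labor force = 110,431 + 11,868 = 122,299.
Not in labor force = 11,341 + 32,534 + 20,356 + 11,718 = 75,949 (those not working and not actively searching are outside the labor force).
Civilian working-age population = 122,299 + 75,949 = 198,248.
Unemployment rate = 11,868 / 122,299 = 9.70%.
Labor force participation rate = 122,299 / 198,248 = 61.69%.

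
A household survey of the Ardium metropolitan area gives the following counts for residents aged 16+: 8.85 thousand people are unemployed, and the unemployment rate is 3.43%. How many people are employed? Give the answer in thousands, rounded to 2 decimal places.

Labor force = U / u = 8.85 / 0.0343 ≈ 258.02 thousand.
Employed = labor force − unemployed = 258.02 − 8.85 = 249.17 thousand.

About 249.17 thousand are employed.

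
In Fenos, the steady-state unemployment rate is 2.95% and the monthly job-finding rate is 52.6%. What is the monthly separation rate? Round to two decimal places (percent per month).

Separation rate ≈ 1.60% per month.

From u* = s/(s+f): s = u·f/(1−u).
s = 0.0295 × 52.6 / (1 − 0.0295) = 1.5517 / 0.9705 ≈ 1.60% per month.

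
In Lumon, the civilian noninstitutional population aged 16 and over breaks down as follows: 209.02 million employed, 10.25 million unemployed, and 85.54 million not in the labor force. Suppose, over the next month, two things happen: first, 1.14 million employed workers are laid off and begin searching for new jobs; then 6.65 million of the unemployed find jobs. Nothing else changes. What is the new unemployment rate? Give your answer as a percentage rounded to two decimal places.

Initially, labor force = 209.02 + 10.25 = 219.27 million, so u = 10.25/219.27 = 4.67%.
After the first change, employed falls and unemployed rises by 1.14; labor force unchanged → E = 207.88, U = 11.39, labor force = 219.27 million.
After the second change, unemployed falls and employed rises by 6.65; labor force unchanged → E = 214.53, U = 4.74, labor force = 219.27 million.
New unemployment rate = 4.74 / 219.27 = 2.16%.

New unemployment rate ≈ 2.16%.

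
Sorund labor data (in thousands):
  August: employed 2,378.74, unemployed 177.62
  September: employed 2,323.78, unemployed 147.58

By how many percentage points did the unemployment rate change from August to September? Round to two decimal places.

The unemployment rate changed by −0.98 percentage points.

August: labor force = 2,378.74 + 177.62 = 2,556.36; u = 177.62/2,556.36 = 6.95%.
September: labor force = 2,323.78 + 147.58 = 2,471.36; u = 147.58/2,471.36 = 5.97%.
Change = 5.97% − 6.95% = −0.98 pp.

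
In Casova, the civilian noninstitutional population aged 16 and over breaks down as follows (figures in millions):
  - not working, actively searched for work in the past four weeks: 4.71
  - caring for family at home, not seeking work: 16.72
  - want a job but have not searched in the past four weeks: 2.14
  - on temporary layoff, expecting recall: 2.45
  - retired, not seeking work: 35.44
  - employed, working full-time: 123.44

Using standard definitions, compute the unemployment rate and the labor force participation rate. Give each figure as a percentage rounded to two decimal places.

Employed = 123.44 million.
Unemployed = 4.71 + 2.45 = 7.16 million (jobless and actively searching, or on temporary layoff).
Labor force = 123.44 + 7.16 = 130.60 million.
Not in labor force = 16.72 + 2.14 + 35.44 = 54.30 million (those not working and not actively searching are outside the labor force — including those who want a job but have given up searching).
Civilian working-age population = 130.60 + 54.30 = 184.90 million.
Unemployment rate = 7.16 / 130.60 = 5.48%.
Labor force participation rate = 130.60 / 184.90 = 70.63%.

Unemployment rate ≈ 5.48%; labor force participation rate ≈ 70.63%.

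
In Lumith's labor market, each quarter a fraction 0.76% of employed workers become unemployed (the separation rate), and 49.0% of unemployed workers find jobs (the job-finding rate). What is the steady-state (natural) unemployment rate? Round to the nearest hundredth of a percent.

Steady-state unemployment rate ≈ 1.53%.

At steady state the flows balance: s·E = f·U, so U/(E+U) = s/(s+f).
u* = 0.76 / (0.76 + 49.0) = 0.76 / 49.76 = 1.53%.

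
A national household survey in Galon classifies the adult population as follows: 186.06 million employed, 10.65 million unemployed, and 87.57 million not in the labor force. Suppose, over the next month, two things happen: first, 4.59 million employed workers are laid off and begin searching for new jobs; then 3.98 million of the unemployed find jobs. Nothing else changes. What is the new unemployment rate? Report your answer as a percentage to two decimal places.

New unemployment rate ≈ 5.72%.

Initially, labor force = 186.06 + 10.65 = 196.71 million, so u = 10.65/196.71 = 5.41%.
After the first change, employed falls and unemployed rises by 4.59; labor force unchanged → E = 181.47, U = 15.24, labor force = 196.71 million.
After the second change, unemployed falls and employed rises by 3.98; labor force unchanged → E = 185.45, U = 11.26, labor force = 196.71 million.
New unemployment rate = 11.26 / 196.71 = 5.72%.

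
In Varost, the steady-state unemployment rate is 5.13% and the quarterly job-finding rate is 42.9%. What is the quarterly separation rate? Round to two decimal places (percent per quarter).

Separation rate ≈ 2.32% per quarter.

From u* = s/(s+f): s = u·f/(1−u).
s = 0.0513 × 42.9 / (1 − 0.0513) = 2.2008 / 0.9487 ≈ 2.32% per quarter.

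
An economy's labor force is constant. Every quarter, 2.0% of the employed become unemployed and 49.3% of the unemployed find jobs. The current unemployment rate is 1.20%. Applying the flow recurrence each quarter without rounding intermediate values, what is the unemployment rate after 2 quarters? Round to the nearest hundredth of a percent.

Unemployment rate after two quarters ≈ 3.26%.

With a fixed labor force, u_{t+1} = u_t + s·(1−u_t) − f·u_t = u_t·(1−s−f) + s.
Here 1−s−f = 0.487 and s = 0.020.
u_1 = 0.012000 × 0.487 + 0.020 = 0.025844.
u_2 = 0.025844 × 0.487 + 0.020 = 0.032586.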